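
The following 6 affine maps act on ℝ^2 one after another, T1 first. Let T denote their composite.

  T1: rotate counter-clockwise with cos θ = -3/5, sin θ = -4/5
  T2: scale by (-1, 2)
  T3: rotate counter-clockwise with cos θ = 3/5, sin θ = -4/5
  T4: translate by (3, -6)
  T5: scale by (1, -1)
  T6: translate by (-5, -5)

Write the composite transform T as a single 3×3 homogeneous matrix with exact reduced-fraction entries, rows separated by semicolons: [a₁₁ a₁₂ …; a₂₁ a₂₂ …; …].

T = [-23/25 -36/25 -2; 36/25 2/25 1; 0 0 1]

T1 = [-3/5 4/5 0; -4/5 -3/5 0; 0 0 1]
T2·T1 = [3/5 -4/5 0; -8/5 -6/5 0; 0 0 1]
T3·…·T1 = [-23/25 -36/25 0; -36/25 -2/25 0; 0 0 1]
T4·…·T1 = [-23/25 -36/25 3; -36/25 -2/25 -6; 0 0 1]
T5·…·T1 = [-23/25 -36/25 3; 36/25 2/25 6; 0 0 1]
T6·…·T1 = [-23/25 -36/25 -2; 36/25 2/25 1; 0 0 1]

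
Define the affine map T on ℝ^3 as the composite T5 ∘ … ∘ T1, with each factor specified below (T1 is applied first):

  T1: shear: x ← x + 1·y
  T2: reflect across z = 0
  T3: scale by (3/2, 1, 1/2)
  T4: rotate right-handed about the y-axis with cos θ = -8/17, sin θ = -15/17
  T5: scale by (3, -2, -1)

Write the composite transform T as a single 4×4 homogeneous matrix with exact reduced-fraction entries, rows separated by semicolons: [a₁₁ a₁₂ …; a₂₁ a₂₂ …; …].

T = [-36/17 -36/17 45/34 0; 0 -2 0 0; -45/34 -45/34 -4/17 0; 0 0 0 1]

T1 = [1 1 0 0; 0 1 0 0; 0 0 1 0; 0 0 0 1]
T2·T1 = [1 1 0 0; 0 1 0 0; 0 0 -1 0; 0 0 0 1]
T3·…·T1 = [3/2 3/2 0 0; 0 1 0 0; 0 0 -1/2 0; 0 0 0 1]
T4·…·T1 = [-12/17 -12/17 15/34 0; 0 1 0 0; 45/34 45/34 4/17 0; 0 0 0 1]
T5·…·T1 = [-36/17 -36/17 45/34 0; 0 -2 0 0; -45/34 -45/34 -4/17 0; 0 0 0 1]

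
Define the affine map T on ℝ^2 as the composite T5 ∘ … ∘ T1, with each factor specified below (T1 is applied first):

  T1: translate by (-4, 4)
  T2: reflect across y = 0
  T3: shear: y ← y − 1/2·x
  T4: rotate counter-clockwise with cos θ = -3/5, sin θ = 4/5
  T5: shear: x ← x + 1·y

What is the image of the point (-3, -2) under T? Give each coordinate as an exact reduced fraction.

T(p) = (-7/2, -13/2)

T1 translate by (-4, 4): (-3, -2) → (-7, 2)
T2 reflect across y = 0: (-7, 2) → (-7, -2)
T3 shear: y ← y − 1/2·x: (-7, -2) → (-7, 3/2)
T4 rotate counter-clockwise with cos θ = -3/5, sin θ = 4/5: (-7, 3/2) → (3, -13/2)
T5 shear: x ← x + 1·y: (3, -13/2) → (-7/2, -13/2)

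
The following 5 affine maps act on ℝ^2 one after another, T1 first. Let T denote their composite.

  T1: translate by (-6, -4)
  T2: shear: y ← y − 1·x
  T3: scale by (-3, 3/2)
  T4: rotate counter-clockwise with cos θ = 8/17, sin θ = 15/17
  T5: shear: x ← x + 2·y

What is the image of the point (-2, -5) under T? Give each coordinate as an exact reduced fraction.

T1 translate by (-6, -4): (-2, -5) → (-8, -9)
T2 shear: y ← y − 1·x: (-8, -9) → (-8, -1)
T3 scale by (-3, 3/2): (-8, -1) → (24, -3/2)
T4 rotate counter-clockwise with cos θ = 8/17, sin θ = 15/17: (24, -3/2) → (429/34, 348/17)
T5 shear: x ← x + 2·y: (429/34, 348/17) → (1821/34, 348/17)

T(p) = (1821/34, 348/17)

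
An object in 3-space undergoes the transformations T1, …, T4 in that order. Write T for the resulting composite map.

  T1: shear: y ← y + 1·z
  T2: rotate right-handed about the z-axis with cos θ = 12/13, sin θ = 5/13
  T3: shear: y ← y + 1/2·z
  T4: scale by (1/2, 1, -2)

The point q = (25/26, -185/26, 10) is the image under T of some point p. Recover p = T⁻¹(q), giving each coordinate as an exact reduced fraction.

p = (0, 0, -5)

T1 = [1 0 0 0; 0 1 1 0; 0 0 1 0; 0 0 0 1]
T2·T1 = [12/13 -5/13 -5/13 0; 5/13 12/13 12/13 0; 0 0 1 0; 0 0 0 1]
T3·…·T1 = [12/13 -5/13 -5/13 0; 5/13 12/13 37/26 0; 0 0 1 0; 0 0 0 1]
T4·…·T1 = [6/13 -5/26 -5/26 0; 5/13 12/13 37/26 0; 0 0 -2 0; 0 0 0 1]
det M = -1; M⁻¹ = [24/13 5/13 5/52 0; -10/13 12/13 19/26 0; 0 0 -1/2 0; 0 0 0 1]
M⁻¹ · (25/26, -185/26, 10)ᵀ = (0, 0, -5)ᵀ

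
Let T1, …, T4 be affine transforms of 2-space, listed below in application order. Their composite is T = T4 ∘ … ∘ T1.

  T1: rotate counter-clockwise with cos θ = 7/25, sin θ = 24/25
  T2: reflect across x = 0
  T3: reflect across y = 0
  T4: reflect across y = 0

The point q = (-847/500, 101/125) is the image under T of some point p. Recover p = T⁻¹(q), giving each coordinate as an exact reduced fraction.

p = (5/4, -7/5)

T1 = [7/25 -24/25 0; 24/25 7/25 0; 0 0 1]
T2·T1 = [-7/25 24/25 0; 24/25 7/25 0; 0 0 1]
T3·…·T1 = [-7/25 24/25 0; -24/25 -7/25 0; 0 0 1]
T4·…·T1 = [-7/25 24/25 0; 24/25 7/25 0; 0 0 1]
det M = -1; M⁻¹ = [-7/25 24/25 0; 24/25 7/25 0; 0 0 1]
M⁻¹ · (-847/500, 101/125)ᵀ = (5/4, -7/5)ᵀ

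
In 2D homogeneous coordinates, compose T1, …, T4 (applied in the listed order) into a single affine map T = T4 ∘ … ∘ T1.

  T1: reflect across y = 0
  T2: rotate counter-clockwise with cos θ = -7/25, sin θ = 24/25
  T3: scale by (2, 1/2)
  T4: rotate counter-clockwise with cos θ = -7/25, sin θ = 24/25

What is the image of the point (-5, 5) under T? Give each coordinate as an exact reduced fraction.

T1 reflect across y = 0: (-5, 5) → (-5, -5)
T2 rotate counter-clockwise with cos θ = -7/25, sin θ = 24/25: (-5, -5) → (31/5, -17/5)
T3 scale by (2, 1/2): (31/5, -17/5) → (62/5, -17/10)
T4 rotate counter-clockwise with cos θ = -7/25, sin θ = 24/25: (62/5, -17/10) → (-46/25, 619/50)

T(p) = (-46/25, 619/50)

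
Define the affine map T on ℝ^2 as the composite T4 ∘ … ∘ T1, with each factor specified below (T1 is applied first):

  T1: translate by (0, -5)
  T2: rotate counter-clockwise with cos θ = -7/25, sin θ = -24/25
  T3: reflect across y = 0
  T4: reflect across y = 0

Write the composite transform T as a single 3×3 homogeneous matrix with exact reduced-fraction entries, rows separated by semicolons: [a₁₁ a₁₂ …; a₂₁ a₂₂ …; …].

T = [-7/25 24/25 -24/5; -24/25 -7/25 7/5; 0 0 1]

T1 = [1 0 0; 0 1 -5; 0 0 1]
T2·T1 = [-7/25 24/25 -24/5; -24/25 -7/25 7/5; 0 0 1]
T3·…·T1 = [-7/25 24/25 -24/5; 24/25 7/25 -7/5; 0 0 1]
T4·…·T1 = [-7/25 24/25 -24/5; -24/25 -7/25 7/5; 0 0 1]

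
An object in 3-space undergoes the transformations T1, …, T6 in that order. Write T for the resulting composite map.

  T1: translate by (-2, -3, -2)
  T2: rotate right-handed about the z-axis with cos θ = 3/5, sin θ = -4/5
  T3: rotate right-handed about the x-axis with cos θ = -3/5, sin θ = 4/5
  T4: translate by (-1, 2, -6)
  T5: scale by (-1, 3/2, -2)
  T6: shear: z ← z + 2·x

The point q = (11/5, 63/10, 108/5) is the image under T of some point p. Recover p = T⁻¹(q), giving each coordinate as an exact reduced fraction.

T1 = [1 0 0 -2; 0 1 0 -3; 0 0 1 -2; 0 0 0 1]
T2·T1 = [3/5 4/5 0 -18/5; -4/5 3/5 0 -1/5; 0 0 1 -2; 0 0 0 1]
T3·…·T1 = [3/5 4/5 0 -18/5; 12/25 -9/25 -4/5 43/25; -16/25 12/25 -3/5 26/25; 0 0 0 1]
T4·…·T1 = [3/5 4/5 0 -23/5; 12/25 -9/25 -4/5 93/25; -16/25 12/25 -3/5 -124/25; 0 0 0 1]
T5·…·T1 = [-3/5 -4/5 0 23/5; 18/25 -27/50 -6/5 279/50; 32/25 -24/25 6/5 248/25; 0 0 0 1]
T6·…·T1 = [-3/5 -4/5 0 23/5; 18/25 -27/50 -6/5 279/50; 2/25 -64/25 6/5 478/25; 0 0 0 1]
det M = 3; M⁻¹ = [-31/25 8/25 8/25 -11/5; -8/25 -6/25 -6/25 37/5; -3/5 -8/15 3/10 0; 0 0 0 1]
M⁻¹ · (11/5, 63/10, 108/5)ᵀ = (4, 0, 9/5)ᵀ

p = (4, 0, 9/5)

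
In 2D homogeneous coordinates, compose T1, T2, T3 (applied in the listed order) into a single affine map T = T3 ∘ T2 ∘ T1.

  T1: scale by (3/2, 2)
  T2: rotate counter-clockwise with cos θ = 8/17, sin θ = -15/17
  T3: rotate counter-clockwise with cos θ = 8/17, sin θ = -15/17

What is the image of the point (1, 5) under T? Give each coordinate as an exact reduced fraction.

T(p) = (4317/578, -1970/289)

T1 scale by (3/2, 2): (1, 5) → (3/2, 10)
T2 rotate counter-clockwise with cos θ = 8/17, sin θ = -15/17: (3/2, 10) → (162/17, 115/34)
T3 rotate counter-clockwise with cos θ = 8/17, sin θ = -15/17: (162/17, 115/34) → (4317/578, -1970/289)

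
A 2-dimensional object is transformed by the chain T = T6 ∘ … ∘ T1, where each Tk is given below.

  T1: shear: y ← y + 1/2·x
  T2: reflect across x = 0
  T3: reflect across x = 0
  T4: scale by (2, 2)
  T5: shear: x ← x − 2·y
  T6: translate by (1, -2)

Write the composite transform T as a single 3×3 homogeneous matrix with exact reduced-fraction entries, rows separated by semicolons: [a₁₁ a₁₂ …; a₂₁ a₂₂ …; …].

T1 = [1 0 0; 1/2 1 0; 0 0 1]
T2·T1 = [-1 0 0; 1/2 1 0; 0 0 1]
T3·…·T1 = [1 0 0; 1/2 1 0; 0 0 1]
T4·…·T1 = [2 0 0; 1 2 0; 0 0 1]
T5·…·T1 = [0 -4 0; 1 2 0; 0 0 1]
T6·…·T1 = [0 -4 1; 1 2 -2; 0 0 1]

T = [0 -4 1; 1 2 -2; 0 0 1]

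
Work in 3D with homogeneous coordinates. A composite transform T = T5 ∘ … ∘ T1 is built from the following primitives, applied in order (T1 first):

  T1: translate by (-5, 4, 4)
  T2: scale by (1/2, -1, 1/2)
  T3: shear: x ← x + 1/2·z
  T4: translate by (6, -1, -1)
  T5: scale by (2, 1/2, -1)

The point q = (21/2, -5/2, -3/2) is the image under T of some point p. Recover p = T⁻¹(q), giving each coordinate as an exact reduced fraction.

T1 = [1 0 0 -5; 0 1 0 4; 0 0 1 4; 0 0 0 1]
T2·T1 = [1/2 0 0 -5/2; 0 -1 0 -4; 0 0 1/2 2; 0 0 0 1]
T3·…·T1 = [1/2 0 1/4 -3/2; 0 -1 0 -4; 0 0 1/2 2; 0 0 0 1]
T4·…·T1 = [1/2 0 1/4 9/2; 0 -1 0 -5; 0 0 1/2 1; 0 0 0 1]
T5·…·T1 = [1 0 1/2 9; 0 -1/2 0 -5/2; 0 0 -1/2 -1; 0 0 0 1]
det M = 1/4; M⁻¹ = [1 0 1 -8; 0 -2 0 -5; 0 0 -2 -2; 0 0 0 1]
M⁻¹ · (21/2, -5/2, -3/2)ᵀ = (1, 0, 1)ᵀ

p = (1, 0, 1)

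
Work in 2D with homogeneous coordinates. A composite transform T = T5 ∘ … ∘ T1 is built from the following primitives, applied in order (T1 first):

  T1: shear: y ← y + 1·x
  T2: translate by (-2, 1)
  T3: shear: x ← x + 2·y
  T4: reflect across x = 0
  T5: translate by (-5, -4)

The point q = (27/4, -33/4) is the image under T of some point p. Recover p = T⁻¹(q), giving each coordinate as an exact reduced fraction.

T1 = [1 0 0; 1 1 0; 0 0 1]
T2·T1 = [1 0 -2; 1 1 1; 0 0 1]
T3·…·T1 = [3 2 0; 1 1 1; 0 0 1]
T4·…·T1 = [-3 -2 0; 1 1 1; 0 0 1]
T5·…·T1 = [-3 -2 -5; 1 1 -3; 0 0 1]
det M = -1; M⁻¹ = [-1 -2 -11; 1 3 14; 0 0 1]
M⁻¹ · (27/4, -33/4)ᵀ = (-5/4, -4)ᵀ

p = (-5/4, -4)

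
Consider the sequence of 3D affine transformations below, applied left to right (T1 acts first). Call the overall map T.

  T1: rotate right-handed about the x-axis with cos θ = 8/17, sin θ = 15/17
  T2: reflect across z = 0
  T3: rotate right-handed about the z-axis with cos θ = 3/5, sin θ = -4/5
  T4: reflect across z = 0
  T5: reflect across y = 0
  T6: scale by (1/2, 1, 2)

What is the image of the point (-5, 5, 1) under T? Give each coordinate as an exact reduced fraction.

T(p) = (-31/34, -83/17, 166/17)

T1 rotate right-handed about the x-axis with cos θ = 8/17, sin θ = 15/17: (-5, 5, 1) → (-5, 25/17, 83/17)
T2 reflect across z = 0: (-5, 25/17, 83/17) → (-5, 25/17, -83/17)
T3 rotate right-handed about the z-axis with cos θ = 3/5, sin θ = -4/5: (-5, 25/17, -83/17) → (-31/17, 83/17, -83/17)
T4 reflect across z = 0: (-31/17, 83/17, -83/17) → (-31/17, 83/17, 83/17)
T5 reflect across y = 0: (-31/17, 83/17, 83/17) → (-31/17, -83/17, 83/17)
T6 scale by (1/2, 1, 2): (-31/17, -83/17, 83/17) → (-31/34, -83/17, 166/17)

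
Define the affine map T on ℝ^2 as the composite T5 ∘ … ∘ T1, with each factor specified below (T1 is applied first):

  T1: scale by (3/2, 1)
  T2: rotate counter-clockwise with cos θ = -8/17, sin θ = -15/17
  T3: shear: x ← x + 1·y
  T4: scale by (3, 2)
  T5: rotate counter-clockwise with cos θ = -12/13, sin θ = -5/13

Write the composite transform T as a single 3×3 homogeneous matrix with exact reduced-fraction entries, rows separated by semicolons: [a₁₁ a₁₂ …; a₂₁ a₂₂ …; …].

T1 = [3/2 0 0; 0 1 0; 0 0 1]
T2·T1 = [-12/17 15/17 0; -45/34 -8/17 0; 0 0 1]
T3·…·T1 = [-69/34 7/17 0; -45/34 -8/17 0; 0 0 1]
T4·…·T1 = [-207/34 21/17 0; -45/17 -16/17 0; 0 0 1]
T5·…·T1 = [1017/221 -332/221 0; 2115/442 87/221 0; 0 0 1]

T = [1017/221 -332/221 0; 2115/442 87/221 0; 0 0 1]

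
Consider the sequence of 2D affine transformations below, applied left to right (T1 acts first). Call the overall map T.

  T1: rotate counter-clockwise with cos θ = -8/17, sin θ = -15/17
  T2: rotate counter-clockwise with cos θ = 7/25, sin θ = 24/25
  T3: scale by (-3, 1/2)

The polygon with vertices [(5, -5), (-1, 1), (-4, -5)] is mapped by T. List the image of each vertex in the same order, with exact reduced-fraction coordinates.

T1 rotate counter-clockwise with cos θ = -8/17, sin θ = -15/17: (5, -5) → (-115/17, -35/17); (-1, 1) → (23/17, 7/17); (-4, -5) → (-43/17, 100/17)
T2 rotate counter-clockwise with cos θ = 7/25, sin θ = 24/25: (-115/17, -35/17) → (7/85, -601/85); (23/17, 7/17) → (-7/425, 601/425); (-43/17, 100/17) → (-2701/425, -332/425)
T3 scale by (-3, 1/2): (7/85, -601/85) → (-21/85, -601/170); (-7/425, 601/425) → (21/425, 601/850); (-2701/425, -332/425) → (8103/425, -166/425)

image vertices: (-21/85, -601/170), (21/425, 601/850), (8103/425, -166/425)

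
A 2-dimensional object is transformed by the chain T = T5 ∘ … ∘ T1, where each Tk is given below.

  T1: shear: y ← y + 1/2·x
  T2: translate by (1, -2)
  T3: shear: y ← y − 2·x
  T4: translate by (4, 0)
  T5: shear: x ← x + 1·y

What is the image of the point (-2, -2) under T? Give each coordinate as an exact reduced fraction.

T1 shear: y ← y + 1/2·x: (-2, -2) → (-2, -3)
T2 translate by (1, -2): (-2, -3) → (-1, -5)
T3 shear: y ← y − 2·x: (-1, -5) → (-1, -3)
T4 translate by (4, 0): (-1, -3) → (3, -3)
T5 shear: x ← x + 1·y: (3, -3) → (0, -3)

T(p) = (0, -3)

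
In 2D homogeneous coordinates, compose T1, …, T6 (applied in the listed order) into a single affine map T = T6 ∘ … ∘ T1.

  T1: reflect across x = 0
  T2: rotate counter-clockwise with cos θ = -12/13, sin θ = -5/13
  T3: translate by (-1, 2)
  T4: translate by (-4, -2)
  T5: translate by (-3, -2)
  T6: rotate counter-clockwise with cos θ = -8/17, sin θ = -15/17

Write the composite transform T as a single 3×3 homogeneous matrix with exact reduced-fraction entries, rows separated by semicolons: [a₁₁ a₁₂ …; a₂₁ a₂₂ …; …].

T1 = [-1 0 0; 0 1 0; 0 0 1]
T2·T1 = [12/13 5/13 0; 5/13 -12/13 0; 0 0 1]
T3·…·T1 = [12/13 5/13 -1; 5/13 -12/13 2; 0 0 1]
T4·…·T1 = [12/13 5/13 -5; 5/13 -12/13 0; 0 0 1]
T5·…·T1 = [12/13 5/13 -8; 5/13 -12/13 -2; 0 0 1]
T6·…·T1 = [-21/221 -220/221 2; -220/221 21/221 8; 0 0 1]

T = [-21/221 -220/221 2; -220/221 21/221 8; 0 0 1]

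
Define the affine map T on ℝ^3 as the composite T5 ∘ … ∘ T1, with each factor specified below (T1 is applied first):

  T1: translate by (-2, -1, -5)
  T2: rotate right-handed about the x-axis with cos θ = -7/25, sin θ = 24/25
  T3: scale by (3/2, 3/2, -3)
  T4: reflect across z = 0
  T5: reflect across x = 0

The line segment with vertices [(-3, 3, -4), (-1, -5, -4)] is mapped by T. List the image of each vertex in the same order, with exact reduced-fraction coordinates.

image vertices: (15/2, 303/25, 333/25), (9/2, 387/25, -243/25)

T1 translate by (-2, -1, -5): (-3, 3, -4) → (-5, 2, -9); (-1, -5, -4) → (-3, -6, -9)
T2 rotate right-handed about the x-axis with cos θ = -7/25, sin θ = 24/25: (-5, 2, -9) → (-5, 202/25, 111/25); (-3, -6, -9) → (-3, 258/25, -81/25)
T3 scale by (3/2, 3/2, -3): (-5, 202/25, 111/25) → (-15/2, 303/25, -333/25); (-3, 258/25, -81/25) → (-9/2, 387/25, 243/25)
T4 reflect across z = 0: (-15/2, 303/25, -333/25) → (-15/2, 303/25, 333/25); (-9/2, 387/25, 243/25) → (-9/2, 387/25, -243/25)
T5 reflect across x = 0: (-15/2, 303/25, 333/25) → (15/2, 303/25, 333/25); (-9/2, 387/25, -243/25) → (9/2, 387/25, -243/25)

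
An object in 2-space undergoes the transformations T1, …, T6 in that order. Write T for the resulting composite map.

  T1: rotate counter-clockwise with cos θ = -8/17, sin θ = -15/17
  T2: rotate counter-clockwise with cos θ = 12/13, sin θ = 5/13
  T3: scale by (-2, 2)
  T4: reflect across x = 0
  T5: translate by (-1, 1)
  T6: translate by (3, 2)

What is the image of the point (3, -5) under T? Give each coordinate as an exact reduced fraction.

T(p) = (-1884/221, -447/221)

T1 rotate counter-clockwise with cos θ = -8/17, sin θ = -15/17: (3, -5) → (-99/17, -5/17)
T2 rotate counter-clockwise with cos θ = 12/13, sin θ = 5/13: (-99/17, -5/17) → (-1163/221, -555/221)
T3 scale by (-2, 2): (-1163/221, -555/221) → (2326/221, -1110/221)
T4 reflect across x = 0: (2326/221, -1110/221) → (-2326/221, -1110/221)
T5 translate by (-1, 1): (-2326/221, -1110/221) → (-2547/221, -889/221)
T6 translate by (3, 2): (-2547/221, -889/221) → (-1884/221, -447/221)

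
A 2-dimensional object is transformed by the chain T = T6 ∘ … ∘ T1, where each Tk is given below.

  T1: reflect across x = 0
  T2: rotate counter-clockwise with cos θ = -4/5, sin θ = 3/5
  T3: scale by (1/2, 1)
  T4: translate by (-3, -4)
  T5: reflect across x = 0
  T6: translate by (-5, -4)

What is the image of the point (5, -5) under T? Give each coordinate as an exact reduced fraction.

T1 reflect across x = 0: (5, -5) → (-5, -5)
T2 rotate counter-clockwise with cos θ = -4/5, sin θ = 3/5: (-5, -5) → (7, 1)
T3 scale by (1/2, 1): (7, 1) → (7/2, 1)
T4 translate by (-3, -4): (7/2, 1) → (1/2, -3)
T5 reflect across x = 0: (1/2, -3) → (-1/2, -3)
T6 translate by (-5, -4): (-1/2, -3) → (-11/2, -7)

T(p) = (-11/2, -7)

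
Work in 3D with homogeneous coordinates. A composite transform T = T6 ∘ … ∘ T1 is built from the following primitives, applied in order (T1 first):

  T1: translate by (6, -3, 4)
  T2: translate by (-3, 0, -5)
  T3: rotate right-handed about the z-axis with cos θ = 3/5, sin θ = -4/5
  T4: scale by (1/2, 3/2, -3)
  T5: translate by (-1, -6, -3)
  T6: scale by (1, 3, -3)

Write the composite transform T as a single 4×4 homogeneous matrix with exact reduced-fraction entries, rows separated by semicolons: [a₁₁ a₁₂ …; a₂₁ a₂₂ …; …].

T1 = [1 0 0 6; 0 1 0 -3; 0 0 1 4; 0 0 0 1]
T2·T1 = [1 0 0 3; 0 1 0 -3; 0 0 1 -1; 0 0 0 1]
T3·…·T1 = [3/5 4/5 0 -3/5; -4/5 3/5 0 -21/5; 0 0 1 -1; 0 0 0 1]
T4·…·T1 = [3/10 2/5 0 -3/10; -6/5 9/10 0 -63/10; 0 0 -3 3; 0 0 0 1]
T5·…·T1 = [3/10 2/5 0 -13/10; -6/5 9/10 0 -123/10; 0 0 -3 0; 0 0 0 1]
T6·…·T1 = [3/10 2/5 0 -13/10; -18/5 27/10 0 -369/10; 0 0 9 0; 0 0 0 1]

T = [3/10 2/5 0 -13/10; -18/5 27/10 0 -369/10; 0 0 9 0; 0 0 0 1]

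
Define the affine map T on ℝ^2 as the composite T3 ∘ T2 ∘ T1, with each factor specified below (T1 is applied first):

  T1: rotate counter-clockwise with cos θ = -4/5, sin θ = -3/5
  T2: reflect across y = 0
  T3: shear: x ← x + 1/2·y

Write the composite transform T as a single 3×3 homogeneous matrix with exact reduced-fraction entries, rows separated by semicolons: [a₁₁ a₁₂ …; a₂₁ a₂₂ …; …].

T1 = [-4/5 3/5 0; -3/5 -4/5 0; 0 0 1]
T2·T1 = [-4/5 3/5 0; 3/5 4/5 0; 0 0 1]
T3·…·T1 = [-1/2 1 0; 3/5 4/5 0; 0 0 1]

T = [-1/2 1 0; 3/5 4/5 0; 0 0 1]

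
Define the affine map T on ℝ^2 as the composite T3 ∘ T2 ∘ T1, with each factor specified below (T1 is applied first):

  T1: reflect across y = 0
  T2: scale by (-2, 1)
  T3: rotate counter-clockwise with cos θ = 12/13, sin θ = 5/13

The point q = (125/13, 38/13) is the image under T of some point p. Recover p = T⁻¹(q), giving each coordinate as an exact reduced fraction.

T1 = [1 0 0; 0 -1 0; 0 0 1]
T2·T1 = [-2 0 0; 0 -1 0; 0 0 1]
T3·…·T1 = [-24/13 5/13 0; -10/13 -12/13 0; 0 0 1]
det M = 2; M⁻¹ = [-6/13 -5/26 0; 5/13 -12/13 0; 0 0 1]
M⁻¹ · (125/13, 38/13)ᵀ = (-5, 1)ᵀ

p = (-5, 1)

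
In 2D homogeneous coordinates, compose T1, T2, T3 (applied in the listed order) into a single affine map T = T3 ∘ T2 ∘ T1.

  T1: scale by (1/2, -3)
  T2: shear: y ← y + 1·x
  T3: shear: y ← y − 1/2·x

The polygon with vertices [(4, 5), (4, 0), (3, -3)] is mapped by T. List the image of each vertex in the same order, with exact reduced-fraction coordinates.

T1 scale by (1/2, -3): (4, 5) → (2, -15); (4, 0) → (2, 0); (3, -3) → (3/2, 9)
T2 shear: y ← y + 1·x: (2, -15) → (2, -13); (2, 0) → (2, 2); (3/2, 9) → (3/2, 21/2)
T3 shear: y ← y − 1/2·x: (2, -13) → (2, -14); (2, 2) → (2, 1); (3/2, 21/2) → (3/2, 39/4)

image vertices: (2, -14), (2, 1), (3/2, 39/4)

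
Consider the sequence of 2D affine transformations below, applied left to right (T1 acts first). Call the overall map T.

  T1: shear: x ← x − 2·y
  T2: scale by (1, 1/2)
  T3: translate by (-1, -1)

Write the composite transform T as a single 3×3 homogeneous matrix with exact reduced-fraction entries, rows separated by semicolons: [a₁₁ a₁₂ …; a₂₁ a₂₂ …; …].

T1 = [1 -2 0; 0 1 0; 0 0 1]
T2·T1 = [1 -2 0; 0 1/2 0; 0 0 1]
T3·…·T1 = [1 -2 -1; 0 1/2 -1; 0 0 1]

T = [1 -2 -1; 0 1/2 -1; 0 0 1]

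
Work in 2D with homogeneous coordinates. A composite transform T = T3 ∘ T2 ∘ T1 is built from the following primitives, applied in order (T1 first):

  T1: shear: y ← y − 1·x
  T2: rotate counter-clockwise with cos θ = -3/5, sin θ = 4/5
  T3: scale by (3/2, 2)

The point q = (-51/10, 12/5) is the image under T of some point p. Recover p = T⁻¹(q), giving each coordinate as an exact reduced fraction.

p = (3, 5)

T1 = [1 0 0; -1 1 0; 0 0 1]
T2·T1 = [1/5 -4/5 0; 7/5 -3/5 0; 0 0 1]
T3·…·T1 = [3/10 -6/5 0; 14/5 -6/5 0; 0 0 1]
det M = 3; M⁻¹ = [-2/5 2/5 0; -14/15 1/10 0; 0 0 1]
M⁻¹ · (-51/10, 12/5)ᵀ = (3, 5)ᵀ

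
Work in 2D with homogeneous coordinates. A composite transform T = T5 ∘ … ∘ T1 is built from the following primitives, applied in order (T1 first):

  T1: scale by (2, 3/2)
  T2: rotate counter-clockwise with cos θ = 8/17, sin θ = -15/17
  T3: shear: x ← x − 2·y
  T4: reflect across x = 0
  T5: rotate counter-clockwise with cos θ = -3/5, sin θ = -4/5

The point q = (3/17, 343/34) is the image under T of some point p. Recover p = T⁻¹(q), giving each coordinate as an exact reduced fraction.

T1 = [2 0 0; 0 3/2 0; 0 0 1]
T2·T1 = [16/17 45/34 0; -30/17 12/17 0; 0 0 1]
T3·…·T1 = [76/17 -3/34 0; -30/17 12/17 0; 0 0 1]
T4·…·T1 = [-76/17 3/34 0; -30/17 12/17 0; 0 0 1]
T5·…·T1 = [108/85 87/170 0; 394/85 -42/85 0; 0 0 1]
det M = -3; M⁻¹ = [14/85 29/170 0; 394/255 -36/85 0; 0 0 1]
M⁻¹ · (3/17, 343/34)ᵀ = (7/4, -4)ᵀ

p = (7/4, -4)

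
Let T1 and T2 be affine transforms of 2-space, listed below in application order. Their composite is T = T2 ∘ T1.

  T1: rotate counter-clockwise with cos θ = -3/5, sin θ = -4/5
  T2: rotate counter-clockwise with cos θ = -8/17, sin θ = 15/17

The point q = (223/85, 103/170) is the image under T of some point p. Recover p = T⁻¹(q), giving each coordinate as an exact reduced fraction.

p = (5/2, 1)

T1 = [-3/5 4/5 0; -4/5 -3/5 0; 0 0 1]
T2·T1 = [84/85 13/85 0; -13/85 84/85 0; 0 0 1]
det M = 1; M⁻¹ = [84/85 -13/85 0; 13/85 84/85 0; 0 0 1]
M⁻¹ · (223/85, 103/170)ᵀ = (5/2, 1)ᵀ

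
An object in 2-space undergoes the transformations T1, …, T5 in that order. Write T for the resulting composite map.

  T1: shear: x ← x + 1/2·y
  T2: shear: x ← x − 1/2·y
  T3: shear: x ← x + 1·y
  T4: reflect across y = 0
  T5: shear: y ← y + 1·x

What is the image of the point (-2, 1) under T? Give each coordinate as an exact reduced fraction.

T1 shear: x ← x + 1/2·y: (-2, 1) → (-3/2, 1)
T2 shear: x ← x − 1/2·y: (-3/2, 1) → (-2, 1)
T3 shear: x ← x + 1·y: (-2, 1) → (-1, 1)
T4 reflect across y = 0: (-1, 1) → (-1, -1)
T5 shear: y ← y + 1·x: (-1, -1) → (-1, -2)

T(p) = (-1, -2)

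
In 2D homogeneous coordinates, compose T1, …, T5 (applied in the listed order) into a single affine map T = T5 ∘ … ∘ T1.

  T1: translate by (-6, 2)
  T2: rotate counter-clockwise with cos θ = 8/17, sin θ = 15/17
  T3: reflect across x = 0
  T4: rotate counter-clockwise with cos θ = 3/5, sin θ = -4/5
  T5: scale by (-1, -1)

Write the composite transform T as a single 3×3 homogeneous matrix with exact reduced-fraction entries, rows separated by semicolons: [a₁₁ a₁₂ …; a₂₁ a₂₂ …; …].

T1 = [1 0 -6; 0 1 2; 0 0 1]
T2·T1 = [8/17 -15/17 -78/17; 15/17 8/17 -74/17; 0 0 1]
T3·…·T1 = [-8/17 15/17 78/17; 15/17 8/17 -74/17; 0 0 1]
T4·…·T1 = [36/85 77/85 -62/85; 77/85 -36/85 -534/85; 0 0 1]
T5·…·T1 = [-36/85 -77/85 62/85; -77/85 36/85 534/85; 0 0 1]

T = [-36/85 -77/85 62/85; -77/85 36/85 534/85; 0 0 1]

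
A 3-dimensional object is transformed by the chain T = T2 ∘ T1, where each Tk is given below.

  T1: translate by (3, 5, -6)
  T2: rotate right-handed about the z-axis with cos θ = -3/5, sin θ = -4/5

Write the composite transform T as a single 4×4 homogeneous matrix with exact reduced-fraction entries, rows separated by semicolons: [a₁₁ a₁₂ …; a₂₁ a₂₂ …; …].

T1 = [1 0 0 3; 0 1 0 5; 0 0 1 -6; 0 0 0 1]
T2·T1 = [-3/5 4/5 0 11/5; -4/5 -3/5 0 -27/5; 0 0 1 -6; 0 0 0 1]

T = [-3/5 4/5 0 11/5; -4/5 -3/5 0 -27/5; 0 0 1 -6; 0 0 0 1]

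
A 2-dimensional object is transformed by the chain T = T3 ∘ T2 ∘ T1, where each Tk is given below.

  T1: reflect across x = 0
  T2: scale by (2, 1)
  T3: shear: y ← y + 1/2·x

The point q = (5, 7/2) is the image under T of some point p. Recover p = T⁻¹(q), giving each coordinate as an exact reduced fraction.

p = (-5/2, 1)

T1 = [-1 0 0; 0 1 0; 0 0 1]
T2·T1 = [-2 0 0; 0 1 0; 0 0 1]
T3·…·T1 = [-2 0 0; -1 1 0; 0 0 1]
det M = -2; M⁻¹ = [-1/2 0 0; -1/2 1 0; 0 0 1]
M⁻¹ · (5, 7/2)ᵀ = (-5/2, 1)ᵀ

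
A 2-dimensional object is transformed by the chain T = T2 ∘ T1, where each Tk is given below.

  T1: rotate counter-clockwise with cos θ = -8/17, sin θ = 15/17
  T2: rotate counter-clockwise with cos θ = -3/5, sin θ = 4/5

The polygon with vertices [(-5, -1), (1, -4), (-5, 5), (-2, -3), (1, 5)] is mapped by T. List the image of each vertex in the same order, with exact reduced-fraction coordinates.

T1 rotate counter-clockwise with cos θ = -8/17, sin θ = 15/17: (-5, -1) → (55/17, -67/17); (1, -4) → (52/17, 47/17); (-5, 5) → (-35/17, -115/17); (-2, -3) → (61/17, -6/17); (1, 5) → (-83/17, -25/17)
T2 rotate counter-clockwise with cos θ = -3/5, sin θ = 4/5: (55/17, -67/17) → (103/85, 421/85); (52/17, 47/17) → (-344/85, 67/85); (-35/17, -115/17) → (113/17, 41/17); (61/17, -6/17) → (-159/85, 262/85); (-83/17, -25/17) → (349/85, -257/85)

image vertices: (103/85, 421/85), (-344/85, 67/85), (113/17, 41/17), (-159/85, 262/85), (349/85, -257/85)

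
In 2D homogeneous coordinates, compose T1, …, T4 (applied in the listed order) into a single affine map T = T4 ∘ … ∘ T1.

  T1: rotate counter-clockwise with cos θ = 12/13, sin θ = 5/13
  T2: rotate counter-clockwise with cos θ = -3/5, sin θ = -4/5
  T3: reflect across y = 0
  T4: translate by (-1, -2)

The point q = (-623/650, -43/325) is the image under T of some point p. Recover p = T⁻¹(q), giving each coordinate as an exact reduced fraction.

p = (9/5, 1/2)

T1 = [12/13 -5/13 0; 5/13 12/13 0; 0 0 1]
T2·T1 = [-16/65 63/65 0; -63/65 -16/65 0; 0 0 1]
T3·…·T1 = [-16/65 63/65 0; 63/65 16/65 0; 0 0 1]
T4·…·T1 = [-16/65 63/65 -1; 63/65 16/65 -2; 0 0 1]
det M = -1; M⁻¹ = [-16/65 63/65 22/13; 63/65 16/65 19/13; 0 0 1]
M⁻¹ · (-623/650, -43/325)ᵀ = (9/5, 1/2)ᵀ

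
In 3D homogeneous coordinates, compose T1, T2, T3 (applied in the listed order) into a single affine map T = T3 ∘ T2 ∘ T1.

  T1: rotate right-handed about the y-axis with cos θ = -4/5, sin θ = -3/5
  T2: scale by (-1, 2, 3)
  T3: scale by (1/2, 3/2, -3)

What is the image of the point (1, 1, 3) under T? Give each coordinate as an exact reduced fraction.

T(p) = (13/10, 3, 81/5)

T1 rotate right-handed about the y-axis with cos θ = -4/5, sin θ = -3/5: (1, 1, 3) → (-13/5, 1, -9/5)
T2 scale by (-1, 2, 3): (-13/5, 1, -9/5) → (13/5, 2, -27/5)
T3 scale by (1/2, 3/2, -3): (13/5, 2, -27/5) → (13/10, 3, 81/5)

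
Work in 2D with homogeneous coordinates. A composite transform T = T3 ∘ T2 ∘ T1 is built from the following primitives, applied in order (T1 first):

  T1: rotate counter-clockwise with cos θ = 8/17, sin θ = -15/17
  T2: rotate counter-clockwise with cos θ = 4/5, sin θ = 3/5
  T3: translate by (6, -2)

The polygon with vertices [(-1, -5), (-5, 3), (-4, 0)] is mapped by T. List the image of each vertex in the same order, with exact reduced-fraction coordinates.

T1 rotate counter-clockwise with cos θ = 8/17, sin θ = -15/17: (-1, -5) → (-83/17, -25/17); (-5, 3) → (5/17, 99/17); (-4, 0) → (-32/17, 60/17)
T2 rotate counter-clockwise with cos θ = 4/5, sin θ = 3/5: (-83/17, -25/17) → (-257/85, -349/85); (5/17, 99/17) → (-277/85, 411/85); (-32/17, 60/17) → (-308/85, 144/85)
T3 translate by (6, -2): (-257/85, -349/85) → (253/85, -519/85); (-277/85, 411/85) → (233/85, 241/85); (-308/85, 144/85) → (202/85, -26/85)

image vertices: (253/85, -519/85), (233/85, 241/85), (202/85, -26/85)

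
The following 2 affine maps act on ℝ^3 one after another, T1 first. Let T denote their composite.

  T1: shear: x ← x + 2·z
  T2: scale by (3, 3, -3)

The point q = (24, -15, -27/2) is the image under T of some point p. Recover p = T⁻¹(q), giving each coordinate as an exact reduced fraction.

p = (-1, -5, 9/2)

T1 = [1 0 2 0; 0 1 0 0; 0 0 1 0; 0 0 0 1]
T2·T1 = [3 0 6 0; 0 3 0 0; 0 0 -3 0; 0 0 0 1]
det M = -27; M⁻¹ = [1/3 0 2/3 0; 0 1/3 0 0; 0 0 -1/3 0; 0 0 0 1]
M⁻¹ · (24, -15, -27/2)ᵀ = (-1, -5, 9/2)ᵀ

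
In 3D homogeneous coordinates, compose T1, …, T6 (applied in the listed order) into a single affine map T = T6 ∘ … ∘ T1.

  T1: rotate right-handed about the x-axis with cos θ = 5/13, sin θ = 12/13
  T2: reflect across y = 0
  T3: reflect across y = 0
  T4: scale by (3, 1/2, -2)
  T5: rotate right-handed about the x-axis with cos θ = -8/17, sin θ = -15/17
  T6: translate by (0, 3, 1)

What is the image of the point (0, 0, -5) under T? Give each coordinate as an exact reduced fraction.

T(p) = (0, 69/13, -37/13)

T1 rotate right-handed about the x-axis with cos θ = 5/13, sin θ = 12/13: (0, 0, -5) → (0, 60/13, -25/13)
T2 reflect across y = 0: (0, 60/13, -25/13) → (0, -60/13, -25/13)
T3 reflect across y = 0: (0, -60/13, -25/13) → (0, 60/13, -25/13)
T4 scale by (3, 1/2, -2): (0, 60/13, -25/13) → (0, 30/13, 50/13)
T5 rotate right-handed about the x-axis with cos θ = -8/17, sin θ = -15/17: (0, 30/13, 50/13) → (0, 30/13, -50/13)
T6 translate by (0, 3, 1): (0, 30/13, -50/13) → (0, 69/13, -37/13)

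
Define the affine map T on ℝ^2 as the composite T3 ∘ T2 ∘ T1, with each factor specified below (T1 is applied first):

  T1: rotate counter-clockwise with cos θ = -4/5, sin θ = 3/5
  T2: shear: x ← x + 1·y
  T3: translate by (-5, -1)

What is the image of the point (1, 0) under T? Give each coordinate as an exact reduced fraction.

T(p) = (-26/5, -2/5)

T1 rotate counter-clockwise with cos θ = -4/5, sin θ = 3/5: (1, 0) → (-4/5, 3/5)
T2 shear: x ← x + 1·y: (-4/5, 3/5) → (-1/5, 3/5)
T3 translate by (-5, -1): (-1/5, 3/5) → (-26/5, -2/5)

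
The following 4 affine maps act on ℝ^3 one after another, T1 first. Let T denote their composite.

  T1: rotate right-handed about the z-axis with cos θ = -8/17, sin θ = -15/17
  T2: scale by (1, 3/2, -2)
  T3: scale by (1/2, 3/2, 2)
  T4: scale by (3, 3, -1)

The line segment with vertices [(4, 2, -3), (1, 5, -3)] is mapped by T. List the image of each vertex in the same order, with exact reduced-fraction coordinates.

T1 rotate right-handed about the z-axis with cos θ = -8/17, sin θ = -15/17: (4, 2, -3) → (-2/17, -76/17, -3); (1, 5, -3) → (67/17, -55/17, -3)
T2 scale by (1, 3/2, -2): (-2/17, -76/17, -3) → (-2/17, -114/17, 6); (67/17, -55/17, -3) → (67/17, -165/34, 6)
T3 scale by (1/2, 3/2, 2): (-2/17, -114/17, 6) → (-1/17, -171/17, 12); (67/17, -165/34, 6) → (67/34, -495/68, 12)
T4 scale by (3, 3, -1): (-1/17, -171/17, 12) → (-3/17, -513/17, -12); (67/34, -495/68, 12) → (201/34, -1485/68, -12)

image vertices: (-3/17, -513/17, -12), (201/34, -1485/68, -12)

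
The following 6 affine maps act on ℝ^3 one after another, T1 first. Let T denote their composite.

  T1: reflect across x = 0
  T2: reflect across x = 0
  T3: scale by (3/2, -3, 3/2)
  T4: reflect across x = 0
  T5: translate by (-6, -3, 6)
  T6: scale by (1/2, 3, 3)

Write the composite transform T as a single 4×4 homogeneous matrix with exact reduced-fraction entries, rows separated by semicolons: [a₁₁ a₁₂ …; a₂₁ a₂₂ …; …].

T1 = [-1 0 0 0; 0 1 0 0; 0 0 1 0; 0 0 0 1]
T2·T1 = [1 0 0 0; 0 1 0 0; 0 0 1 0; 0 0 0 1]
T3·…·T1 = [3/2 0 0 0; 0 -3 0 0; 0 0 3/2 0; 0 0 0 1]
T4·…·T1 = [-3/2 0 0 0; 0 -3 0 0; 0 0 3/2 0; 0 0 0 1]
T5·…·T1 = [-3/2 0 0 -6; 0 -3 0 -3; 0 0 3/2 6; 0 0 0 1]
T6·…·T1 = [-3/4 0 0 -3; 0 -9 0 -9; 0 0 9/2 18; 0 0 0 1]

T = [-3/4 0 0 -3; 0 -9 0 -9; 0 0 9/2 18; 0 0 0 1]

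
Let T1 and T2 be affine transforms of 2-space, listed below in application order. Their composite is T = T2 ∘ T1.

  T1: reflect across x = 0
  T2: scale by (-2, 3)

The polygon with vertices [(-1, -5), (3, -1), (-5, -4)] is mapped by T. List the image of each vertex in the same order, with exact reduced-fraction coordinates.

image vertices: (-2, -15), (6, -3), (-10, -12)

T1 reflect across x = 0: (-1, -5) → (1, -5); (3, -1) → (-3, -1); (-5, -4) → (5, -4)
T2 scale by (-2, 3): (1, -5) → (-2, -15); (-3, -1) → (6, -3); (5, -4) → (-10, -12)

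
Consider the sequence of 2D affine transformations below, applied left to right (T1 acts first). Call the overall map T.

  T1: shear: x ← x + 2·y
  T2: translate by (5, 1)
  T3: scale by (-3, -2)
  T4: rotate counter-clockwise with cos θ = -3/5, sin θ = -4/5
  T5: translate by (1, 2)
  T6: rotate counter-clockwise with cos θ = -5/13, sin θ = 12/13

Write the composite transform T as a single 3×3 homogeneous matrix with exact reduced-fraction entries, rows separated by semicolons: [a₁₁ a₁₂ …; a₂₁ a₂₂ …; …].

T1 = [1 2 0; 0 1 0; 0 0 1]
T2·T1 = [1 2 5; 0 1 1; 0 0 1]
T3·…·T1 = [-3 -6 -15; 0 -2 -2; 0 0 1]
T4·…·T1 = [9/5 2 37/5; 12/5 6 66/5; 0 0 1]
T5·…·T1 = [9/5 2 42/5; 12/5 6 76/5; 0 0 1]
T6·…·T1 = [-189/65 -82/13 -1122/65; 48/65 -6/13 124/65; 0 0 1]

T = [-189/65 -82/13 -1122/65; 48/65 -6/13 124/65; 0 0 1]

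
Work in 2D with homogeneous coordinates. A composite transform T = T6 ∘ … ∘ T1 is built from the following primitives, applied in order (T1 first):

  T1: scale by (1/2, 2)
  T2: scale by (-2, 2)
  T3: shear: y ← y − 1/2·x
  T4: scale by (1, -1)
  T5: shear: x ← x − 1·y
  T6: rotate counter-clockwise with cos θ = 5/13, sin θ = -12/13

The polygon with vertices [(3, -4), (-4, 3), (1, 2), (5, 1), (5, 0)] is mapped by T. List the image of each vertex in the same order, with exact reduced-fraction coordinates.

T1 scale by (1/2, 2): (3, -4) → (3/2, -8); (-4, 3) → (-2, 6); (1, 2) → (1/2, 4); (5, 1) → (5/2, 2); (5, 0) → (5/2, 0)
T2 scale by (-2, 2): (3/2, -8) → (-3, -16); (-2, 6) → (4, 12); (1/2, 4) → (-1, 8); (5/2, 2) → (-5, 4); (5/2, 0) → (-5, 0)
T3 shear: y ← y − 1/2·x: (-3, -16) → (-3, -29/2); (4, 12) → (4, 10); (-1, 8) → (-1, 17/2); (-5, 4) → (-5, 13/2); (-5, 0) → (-5, 5/2)
T4 scale by (1, -1): (-3, -29/2) → (-3, 29/2); (4, 10) → (4, -10); (-1, 17/2) → (-1, -17/2); (-5, 13/2) → (-5, -13/2); (-5, 5/2) → (-5, -5/2)
T5 shear: x ← x − 1·y: (-3, 29/2) → (-35/2, 29/2); (4, -10) → (14, -10); (-1, -17/2) → (15/2, -17/2); (-5, -13/2) → (3/2, -13/2); (-5, -5/2) → (-5/2, -5/2)
T6 rotate counter-clockwise with cos θ = 5/13, sin θ = -12/13: (-35/2, 29/2) → (173/26, 565/26); (14, -10) → (-50/13, -218/13); (15/2, -17/2) → (-129/26, -265/26); (3/2, -13/2) → (-141/26, -101/26); (-5/2, -5/2) → (-85/26, 35/26)

image vertices: (173/26, 565/26), (-50/13, -218/13), (-129/26, -265/26), (-141/26, -101/26), (-85/26, 35/26)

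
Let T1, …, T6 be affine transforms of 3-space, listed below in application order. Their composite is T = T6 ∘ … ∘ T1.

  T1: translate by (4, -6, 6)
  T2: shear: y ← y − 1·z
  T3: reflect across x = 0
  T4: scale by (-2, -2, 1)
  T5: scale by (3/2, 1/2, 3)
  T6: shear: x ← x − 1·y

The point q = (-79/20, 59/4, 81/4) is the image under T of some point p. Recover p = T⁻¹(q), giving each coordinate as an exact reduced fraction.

T1 = [1 0 0 4; 0 1 0 -6; 0 0 1 6; 0 0 0 1]
T2·T1 = [1 0 0 4; 0 1 -1 -12; 0 0 1 6; 0 0 0 1]
T3·…·T1 = [-1 0 0 -4; 0 1 -1 -12; 0 0 1 6; 0 0 0 1]
T4·…·T1 = [2 0 0 8; 0 -2 2 24; 0 0 1 6; 0 0 0 1]
T5·…·T1 = [3 0 0 12; 0 -1 1 12; 0 0 3 18; 0 0 0 1]
T6·…·T1 = [3 1 -1 0; 0 -1 1 12; 0 0 3 18; 0 0 0 1]
det M = -9; M⁻¹ = [1/3 1/3 0 -4; 0 -1 1/3 6; 0 0 1/3 -6; 0 0 0 1]
M⁻¹ · (-79/20, 59/4, 81/4)ᵀ = (-2/5, -2, 3/4)ᵀ

p = (-2/5, -2, 3/4)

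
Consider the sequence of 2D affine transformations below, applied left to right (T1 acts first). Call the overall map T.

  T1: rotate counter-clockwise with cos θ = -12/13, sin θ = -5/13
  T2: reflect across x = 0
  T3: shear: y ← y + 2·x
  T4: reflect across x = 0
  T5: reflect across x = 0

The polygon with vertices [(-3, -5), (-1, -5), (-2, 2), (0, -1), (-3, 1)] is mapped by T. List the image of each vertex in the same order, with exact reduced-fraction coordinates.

T1 rotate counter-clockwise with cos θ = -12/13, sin θ = -5/13: (-3, -5) → (11/13, 75/13); (-1, -5) → (-1, 5); (-2, 2) → (34/13, -14/13); (0, -1) → (-5/13, 12/13); (-3, 1) → (41/13, 3/13)
T2 reflect across x = 0: (11/13, 75/13) → (-11/13, 75/13); (-1, 5) → (1, 5); (34/13, -14/13) → (-34/13, -14/13); (-5/13, 12/13) → (5/13, 12/13); (41/13, 3/13) → (-41/13, 3/13)
T3 shear: y ← y + 2·x: (-11/13, 75/13) → (-11/13, 53/13); (1, 5) → (1, 7); (-34/13, -14/13) → (-34/13, -82/13); (5/13, 12/13) → (5/13, 22/13); (-41/13, 3/13) → (-41/13, -79/13)
T4 reflect across x = 0: (-11/13, 53/13) → (11/13, 53/13); (1, 7) → (-1, 7); (-34/13, -82/13) → (34/13, -82/13); (5/13, 22/13) → (-5/13, 22/13); (-41/13, -79/13) → (41/13, -79/13)
T5 reflect across x = 0: (11/13, 53/13) → (-11/13, 53/13); (-1, 7) → (1, 7); (34/13, -82/13) → (-34/13, -82/13); (-5/13, 22/13) → (5/13, 22/13); (41/13, -79/13) → (-41/13, -79/13)

image vertices: (-11/13, 53/13), (1, 7), (-34/13, -82/13), (5/13, 22/13), (-41/13, -79/13)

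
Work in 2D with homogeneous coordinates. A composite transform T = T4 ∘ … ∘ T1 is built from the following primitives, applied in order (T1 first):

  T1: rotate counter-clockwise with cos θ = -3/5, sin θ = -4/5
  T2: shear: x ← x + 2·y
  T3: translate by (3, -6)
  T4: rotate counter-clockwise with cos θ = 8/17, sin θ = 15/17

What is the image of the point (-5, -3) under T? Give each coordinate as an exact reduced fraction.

T(p) = (623/85, 1132/85)

T1 rotate counter-clockwise with cos θ = -3/5, sin θ = -4/5: (-5, -3) → (3/5, 29/5)
T2 shear: x ← x + 2·y: (3/5, 29/5) → (61/5, 29/5)
T3 translate by (3, -6): (61/5, 29/5) → (76/5, -1/5)
T4 rotate counter-clockwise with cos θ = 8/17, sin θ = 15/17: (76/5, -1/5) → (623/85, 1132/85)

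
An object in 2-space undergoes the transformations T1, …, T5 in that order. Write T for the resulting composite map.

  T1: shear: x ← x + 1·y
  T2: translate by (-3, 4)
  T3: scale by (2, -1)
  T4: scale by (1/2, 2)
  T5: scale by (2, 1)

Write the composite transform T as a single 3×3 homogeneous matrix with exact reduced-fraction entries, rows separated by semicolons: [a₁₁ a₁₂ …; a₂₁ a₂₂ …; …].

T1 = [1 1 0; 0 1 0; 0 0 1]
T2·T1 = [1 1 -3; 0 1 4; 0 0 1]
T3·…·T1 = [2 2 -6; 0 -1 -4; 0 0 1]
T4·…·T1 = [1 1 -3; 0 -2 -8; 0 0 1]
T5·…·T1 = [2 2 -6; 0 -2 -8; 0 0 1]

T = [2 2 -6; 0 -2 -8; 0 0 1]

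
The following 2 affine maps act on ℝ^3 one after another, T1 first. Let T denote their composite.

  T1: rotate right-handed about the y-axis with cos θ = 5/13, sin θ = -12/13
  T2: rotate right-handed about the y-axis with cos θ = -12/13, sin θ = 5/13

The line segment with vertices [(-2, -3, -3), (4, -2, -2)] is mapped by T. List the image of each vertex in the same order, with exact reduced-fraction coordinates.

image vertices: (-3, -3, 2), (-2, -2, -4)

T1 rotate right-handed about the y-axis with cos θ = 5/13, sin θ = -12/13: (-2, -3, -3) → (2, -3, -3); (4, -2, -2) → (44/13, -2, 38/13)
T2 rotate right-handed about the y-axis with cos θ = -12/13, sin θ = 5/13: (2, -3, -3) → (-3, -3, 2); (44/13, -2, 38/13) → (-2, -2, -4)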